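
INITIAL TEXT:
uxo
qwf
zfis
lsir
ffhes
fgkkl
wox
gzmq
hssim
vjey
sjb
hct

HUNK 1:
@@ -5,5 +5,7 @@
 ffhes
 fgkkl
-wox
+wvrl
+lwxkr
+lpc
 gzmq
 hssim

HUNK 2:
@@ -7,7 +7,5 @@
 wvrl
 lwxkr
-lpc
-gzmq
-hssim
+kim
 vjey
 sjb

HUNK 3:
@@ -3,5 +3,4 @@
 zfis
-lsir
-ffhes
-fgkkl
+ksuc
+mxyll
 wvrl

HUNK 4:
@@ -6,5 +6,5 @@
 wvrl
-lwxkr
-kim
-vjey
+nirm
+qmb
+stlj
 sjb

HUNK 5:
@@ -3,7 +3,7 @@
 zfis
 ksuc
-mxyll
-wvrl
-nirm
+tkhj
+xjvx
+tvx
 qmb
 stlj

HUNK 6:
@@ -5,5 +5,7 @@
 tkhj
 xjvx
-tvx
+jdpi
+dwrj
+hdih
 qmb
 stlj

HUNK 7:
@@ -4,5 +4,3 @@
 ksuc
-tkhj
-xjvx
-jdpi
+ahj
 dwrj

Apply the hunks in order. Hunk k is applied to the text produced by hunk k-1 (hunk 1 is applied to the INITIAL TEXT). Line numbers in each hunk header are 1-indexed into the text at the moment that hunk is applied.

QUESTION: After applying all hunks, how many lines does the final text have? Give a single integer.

Answer: 11

Derivation:
Hunk 1: at line 5 remove [wox] add [wvrl,lwxkr,lpc] -> 14 lines: uxo qwf zfis lsir ffhes fgkkl wvrl lwxkr lpc gzmq hssim vjey sjb hct
Hunk 2: at line 7 remove [lpc,gzmq,hssim] add [kim] -> 12 lines: uxo qwf zfis lsir ffhes fgkkl wvrl lwxkr kim vjey sjb hct
Hunk 3: at line 3 remove [lsir,ffhes,fgkkl] add [ksuc,mxyll] -> 11 lines: uxo qwf zfis ksuc mxyll wvrl lwxkr kim vjey sjb hct
Hunk 4: at line 6 remove [lwxkr,kim,vjey] add [nirm,qmb,stlj] -> 11 lines: uxo qwf zfis ksuc mxyll wvrl nirm qmb stlj sjb hct
Hunk 5: at line 3 remove [mxyll,wvrl,nirm] add [tkhj,xjvx,tvx] -> 11 lines: uxo qwf zfis ksuc tkhj xjvx tvx qmb stlj sjb hct
Hunk 6: at line 5 remove [tvx] add [jdpi,dwrj,hdih] -> 13 lines: uxo qwf zfis ksuc tkhj xjvx jdpi dwrj hdih qmb stlj sjb hct
Hunk 7: at line 4 remove [tkhj,xjvx,jdpi] add [ahj] -> 11 lines: uxo qwf zfis ksuc ahj dwrj hdih qmb stlj sjb hct
Final line count: 11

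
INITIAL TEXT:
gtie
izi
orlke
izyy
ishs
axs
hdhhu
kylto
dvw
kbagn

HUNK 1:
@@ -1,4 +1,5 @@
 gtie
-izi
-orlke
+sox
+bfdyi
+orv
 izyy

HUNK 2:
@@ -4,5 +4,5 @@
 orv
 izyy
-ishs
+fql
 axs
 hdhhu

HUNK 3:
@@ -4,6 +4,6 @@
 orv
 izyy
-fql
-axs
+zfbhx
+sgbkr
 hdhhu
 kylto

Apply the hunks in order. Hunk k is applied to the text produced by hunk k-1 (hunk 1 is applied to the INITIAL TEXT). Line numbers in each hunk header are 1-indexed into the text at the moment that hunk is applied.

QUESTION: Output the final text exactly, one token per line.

Answer: gtie
sox
bfdyi
orv
izyy
zfbhx
sgbkr
hdhhu
kylto
dvw
kbagn

Derivation:
Hunk 1: at line 1 remove [izi,orlke] add [sox,bfdyi,orv] -> 11 lines: gtie sox bfdyi orv izyy ishs axs hdhhu kylto dvw kbagn
Hunk 2: at line 4 remove [ishs] add [fql] -> 11 lines: gtie sox bfdyi orv izyy fql axs hdhhu kylto dvw kbagn
Hunk 3: at line 4 remove [fql,axs] add [zfbhx,sgbkr] -> 11 lines: gtie sox bfdyi orv izyy zfbhx sgbkr hdhhu kylto dvw kbagn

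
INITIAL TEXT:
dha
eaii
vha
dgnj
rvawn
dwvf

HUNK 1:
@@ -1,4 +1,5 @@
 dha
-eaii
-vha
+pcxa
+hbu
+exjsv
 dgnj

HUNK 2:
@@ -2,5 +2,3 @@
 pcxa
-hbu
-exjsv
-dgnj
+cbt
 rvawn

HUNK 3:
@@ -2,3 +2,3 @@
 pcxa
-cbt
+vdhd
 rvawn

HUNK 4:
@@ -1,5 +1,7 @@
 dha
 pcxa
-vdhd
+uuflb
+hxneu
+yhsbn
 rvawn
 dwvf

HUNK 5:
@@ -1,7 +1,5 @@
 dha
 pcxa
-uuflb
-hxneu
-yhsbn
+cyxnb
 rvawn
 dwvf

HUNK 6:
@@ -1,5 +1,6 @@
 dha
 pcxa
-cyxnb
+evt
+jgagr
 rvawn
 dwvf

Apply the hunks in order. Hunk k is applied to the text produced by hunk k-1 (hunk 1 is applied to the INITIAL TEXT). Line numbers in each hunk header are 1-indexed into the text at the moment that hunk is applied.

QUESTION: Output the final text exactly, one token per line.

Answer: dha
pcxa
evt
jgagr
rvawn
dwvf

Derivation:
Hunk 1: at line 1 remove [eaii,vha] add [pcxa,hbu,exjsv] -> 7 lines: dha pcxa hbu exjsv dgnj rvawn dwvf
Hunk 2: at line 2 remove [hbu,exjsv,dgnj] add [cbt] -> 5 lines: dha pcxa cbt rvawn dwvf
Hunk 3: at line 2 remove [cbt] add [vdhd] -> 5 lines: dha pcxa vdhd rvawn dwvf
Hunk 4: at line 1 remove [vdhd] add [uuflb,hxneu,yhsbn] -> 7 lines: dha pcxa uuflb hxneu yhsbn rvawn dwvf
Hunk 5: at line 1 remove [uuflb,hxneu,yhsbn] add [cyxnb] -> 5 lines: dha pcxa cyxnb rvawn dwvf
Hunk 6: at line 1 remove [cyxnb] add [evt,jgagr] -> 6 lines: dha pcxa evt jgagr rvawn dwvf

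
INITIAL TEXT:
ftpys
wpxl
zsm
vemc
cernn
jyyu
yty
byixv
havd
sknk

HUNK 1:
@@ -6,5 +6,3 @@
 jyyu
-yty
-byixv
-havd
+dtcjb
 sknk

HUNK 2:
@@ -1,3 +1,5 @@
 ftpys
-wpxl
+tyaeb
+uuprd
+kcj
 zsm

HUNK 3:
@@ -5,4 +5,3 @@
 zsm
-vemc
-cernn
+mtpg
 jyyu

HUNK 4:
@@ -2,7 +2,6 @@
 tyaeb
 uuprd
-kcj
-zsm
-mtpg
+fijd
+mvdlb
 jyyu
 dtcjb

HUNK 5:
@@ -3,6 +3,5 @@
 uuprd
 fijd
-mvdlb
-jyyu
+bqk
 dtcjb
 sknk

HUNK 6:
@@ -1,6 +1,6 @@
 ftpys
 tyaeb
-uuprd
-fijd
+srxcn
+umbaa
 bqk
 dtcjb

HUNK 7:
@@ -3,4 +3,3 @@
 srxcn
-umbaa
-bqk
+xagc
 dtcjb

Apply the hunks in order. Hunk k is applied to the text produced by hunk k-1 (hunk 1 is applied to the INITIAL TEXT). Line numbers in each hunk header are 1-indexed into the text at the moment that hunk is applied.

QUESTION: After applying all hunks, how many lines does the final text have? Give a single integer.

Answer: 6

Derivation:
Hunk 1: at line 6 remove [yty,byixv,havd] add [dtcjb] -> 8 lines: ftpys wpxl zsm vemc cernn jyyu dtcjb sknk
Hunk 2: at line 1 remove [wpxl] add [tyaeb,uuprd,kcj] -> 10 lines: ftpys tyaeb uuprd kcj zsm vemc cernn jyyu dtcjb sknk
Hunk 3: at line 5 remove [vemc,cernn] add [mtpg] -> 9 lines: ftpys tyaeb uuprd kcj zsm mtpg jyyu dtcjb sknk
Hunk 4: at line 2 remove [kcj,zsm,mtpg] add [fijd,mvdlb] -> 8 lines: ftpys tyaeb uuprd fijd mvdlb jyyu dtcjb sknk
Hunk 5: at line 3 remove [mvdlb,jyyu] add [bqk] -> 7 lines: ftpys tyaeb uuprd fijd bqk dtcjb sknk
Hunk 6: at line 1 remove [uuprd,fijd] add [srxcn,umbaa] -> 7 lines: ftpys tyaeb srxcn umbaa bqk dtcjb sknk
Hunk 7: at line 3 remove [umbaa,bqk] add [xagc] -> 6 lines: ftpys tyaeb srxcn xagc dtcjb sknk
Final line count: 6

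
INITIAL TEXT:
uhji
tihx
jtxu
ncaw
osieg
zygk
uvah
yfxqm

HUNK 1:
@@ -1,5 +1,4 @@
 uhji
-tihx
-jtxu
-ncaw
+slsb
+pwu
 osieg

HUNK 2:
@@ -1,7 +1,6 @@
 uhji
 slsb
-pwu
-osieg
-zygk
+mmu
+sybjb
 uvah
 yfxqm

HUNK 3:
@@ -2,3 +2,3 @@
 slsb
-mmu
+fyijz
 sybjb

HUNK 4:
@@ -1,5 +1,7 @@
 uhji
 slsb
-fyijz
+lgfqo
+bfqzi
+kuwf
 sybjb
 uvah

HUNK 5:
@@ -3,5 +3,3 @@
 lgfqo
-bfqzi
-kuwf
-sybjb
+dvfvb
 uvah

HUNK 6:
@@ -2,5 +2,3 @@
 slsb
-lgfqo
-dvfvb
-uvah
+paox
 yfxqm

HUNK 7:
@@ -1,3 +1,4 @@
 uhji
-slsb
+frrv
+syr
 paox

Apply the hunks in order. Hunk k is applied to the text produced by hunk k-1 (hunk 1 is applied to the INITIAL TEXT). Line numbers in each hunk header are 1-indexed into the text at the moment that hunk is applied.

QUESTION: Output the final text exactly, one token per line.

Hunk 1: at line 1 remove [tihx,jtxu,ncaw] add [slsb,pwu] -> 7 lines: uhji slsb pwu osieg zygk uvah yfxqm
Hunk 2: at line 1 remove [pwu,osieg,zygk] add [mmu,sybjb] -> 6 lines: uhji slsb mmu sybjb uvah yfxqm
Hunk 3: at line 2 remove [mmu] add [fyijz] -> 6 lines: uhji slsb fyijz sybjb uvah yfxqm
Hunk 4: at line 1 remove [fyijz] add [lgfqo,bfqzi,kuwf] -> 8 lines: uhji slsb lgfqo bfqzi kuwf sybjb uvah yfxqm
Hunk 5: at line 3 remove [bfqzi,kuwf,sybjb] add [dvfvb] -> 6 lines: uhji slsb lgfqo dvfvb uvah yfxqm
Hunk 6: at line 2 remove [lgfqo,dvfvb,uvah] add [paox] -> 4 lines: uhji slsb paox yfxqm
Hunk 7: at line 1 remove [slsb] add [frrv,syr] -> 5 lines: uhji frrv syr paox yfxqm

Answer: uhji
frrv
syr
paox
yfxqm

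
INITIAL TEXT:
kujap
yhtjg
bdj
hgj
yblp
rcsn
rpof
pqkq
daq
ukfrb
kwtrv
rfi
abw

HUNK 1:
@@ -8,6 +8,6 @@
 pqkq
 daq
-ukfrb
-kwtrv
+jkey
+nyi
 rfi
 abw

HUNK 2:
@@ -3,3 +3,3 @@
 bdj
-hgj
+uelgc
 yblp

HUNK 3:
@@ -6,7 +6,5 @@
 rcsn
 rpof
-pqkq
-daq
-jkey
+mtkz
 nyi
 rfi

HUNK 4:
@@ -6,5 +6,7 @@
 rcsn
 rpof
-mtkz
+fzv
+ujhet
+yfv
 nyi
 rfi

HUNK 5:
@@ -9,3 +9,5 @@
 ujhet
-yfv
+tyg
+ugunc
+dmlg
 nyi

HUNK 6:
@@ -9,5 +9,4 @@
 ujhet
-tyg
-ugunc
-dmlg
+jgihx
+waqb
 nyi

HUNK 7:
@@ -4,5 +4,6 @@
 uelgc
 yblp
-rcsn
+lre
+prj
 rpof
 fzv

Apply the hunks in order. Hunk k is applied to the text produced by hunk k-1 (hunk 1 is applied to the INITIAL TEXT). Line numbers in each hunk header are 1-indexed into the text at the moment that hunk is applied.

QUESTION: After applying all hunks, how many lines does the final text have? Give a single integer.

Hunk 1: at line 8 remove [ukfrb,kwtrv] add [jkey,nyi] -> 13 lines: kujap yhtjg bdj hgj yblp rcsn rpof pqkq daq jkey nyi rfi abw
Hunk 2: at line 3 remove [hgj] add [uelgc] -> 13 lines: kujap yhtjg bdj uelgc yblp rcsn rpof pqkq daq jkey nyi rfi abw
Hunk 3: at line 6 remove [pqkq,daq,jkey] add [mtkz] -> 11 lines: kujap yhtjg bdj uelgc yblp rcsn rpof mtkz nyi rfi abw
Hunk 4: at line 6 remove [mtkz] add [fzv,ujhet,yfv] -> 13 lines: kujap yhtjg bdj uelgc yblp rcsn rpof fzv ujhet yfv nyi rfi abw
Hunk 5: at line 9 remove [yfv] add [tyg,ugunc,dmlg] -> 15 lines: kujap yhtjg bdj uelgc yblp rcsn rpof fzv ujhet tyg ugunc dmlg nyi rfi abw
Hunk 6: at line 9 remove [tyg,ugunc,dmlg] add [jgihx,waqb] -> 14 lines: kujap yhtjg bdj uelgc yblp rcsn rpof fzv ujhet jgihx waqb nyi rfi abw
Hunk 7: at line 4 remove [rcsn] add [lre,prj] -> 15 lines: kujap yhtjg bdj uelgc yblp lre prj rpof fzv ujhet jgihx waqb nyi rfi abw
Final line count: 15

Answer: 15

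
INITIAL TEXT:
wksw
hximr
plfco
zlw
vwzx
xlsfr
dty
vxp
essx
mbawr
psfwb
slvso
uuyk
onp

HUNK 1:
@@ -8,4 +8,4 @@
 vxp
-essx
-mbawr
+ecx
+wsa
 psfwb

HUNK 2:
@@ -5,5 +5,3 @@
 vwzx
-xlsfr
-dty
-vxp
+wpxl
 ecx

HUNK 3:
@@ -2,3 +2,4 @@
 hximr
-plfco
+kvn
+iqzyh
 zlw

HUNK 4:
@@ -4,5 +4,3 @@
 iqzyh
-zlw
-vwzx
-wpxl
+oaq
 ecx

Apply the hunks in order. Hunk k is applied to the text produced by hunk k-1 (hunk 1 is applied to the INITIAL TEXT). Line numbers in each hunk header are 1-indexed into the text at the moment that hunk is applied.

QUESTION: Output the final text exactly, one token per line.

Answer: wksw
hximr
kvn
iqzyh
oaq
ecx
wsa
psfwb
slvso
uuyk
onp

Derivation:
Hunk 1: at line 8 remove [essx,mbawr] add [ecx,wsa] -> 14 lines: wksw hximr plfco zlw vwzx xlsfr dty vxp ecx wsa psfwb slvso uuyk onp
Hunk 2: at line 5 remove [xlsfr,dty,vxp] add [wpxl] -> 12 lines: wksw hximr plfco zlw vwzx wpxl ecx wsa psfwb slvso uuyk onp
Hunk 3: at line 2 remove [plfco] add [kvn,iqzyh] -> 13 lines: wksw hximr kvn iqzyh zlw vwzx wpxl ecx wsa psfwb slvso uuyk onp
Hunk 4: at line 4 remove [zlw,vwzx,wpxl] add [oaq] -> 11 lines: wksw hximr kvn iqzyh oaq ecx wsa psfwb slvso uuyk onp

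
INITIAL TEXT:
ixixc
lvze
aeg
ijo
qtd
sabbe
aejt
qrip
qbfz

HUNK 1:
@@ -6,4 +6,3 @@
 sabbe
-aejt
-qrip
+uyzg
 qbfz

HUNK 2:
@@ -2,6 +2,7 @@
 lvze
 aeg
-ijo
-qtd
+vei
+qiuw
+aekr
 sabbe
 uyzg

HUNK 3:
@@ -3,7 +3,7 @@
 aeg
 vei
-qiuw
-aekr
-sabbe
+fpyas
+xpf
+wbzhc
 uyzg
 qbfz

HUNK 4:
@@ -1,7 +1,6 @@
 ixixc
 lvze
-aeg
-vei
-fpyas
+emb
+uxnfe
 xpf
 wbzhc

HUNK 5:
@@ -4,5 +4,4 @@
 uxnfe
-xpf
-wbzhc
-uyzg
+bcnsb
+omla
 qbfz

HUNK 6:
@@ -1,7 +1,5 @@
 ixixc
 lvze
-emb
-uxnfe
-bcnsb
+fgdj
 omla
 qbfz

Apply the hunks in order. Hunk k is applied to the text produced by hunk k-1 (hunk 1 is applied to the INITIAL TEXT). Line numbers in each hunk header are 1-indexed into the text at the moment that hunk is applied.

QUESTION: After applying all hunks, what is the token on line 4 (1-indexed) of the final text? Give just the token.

Answer: omla

Derivation:
Hunk 1: at line 6 remove [aejt,qrip] add [uyzg] -> 8 lines: ixixc lvze aeg ijo qtd sabbe uyzg qbfz
Hunk 2: at line 2 remove [ijo,qtd] add [vei,qiuw,aekr] -> 9 lines: ixixc lvze aeg vei qiuw aekr sabbe uyzg qbfz
Hunk 3: at line 3 remove [qiuw,aekr,sabbe] add [fpyas,xpf,wbzhc] -> 9 lines: ixixc lvze aeg vei fpyas xpf wbzhc uyzg qbfz
Hunk 4: at line 1 remove [aeg,vei,fpyas] add [emb,uxnfe] -> 8 lines: ixixc lvze emb uxnfe xpf wbzhc uyzg qbfz
Hunk 5: at line 4 remove [xpf,wbzhc,uyzg] add [bcnsb,omla] -> 7 lines: ixixc lvze emb uxnfe bcnsb omla qbfz
Hunk 6: at line 1 remove [emb,uxnfe,bcnsb] add [fgdj] -> 5 lines: ixixc lvze fgdj omla qbfz
Final line 4: omla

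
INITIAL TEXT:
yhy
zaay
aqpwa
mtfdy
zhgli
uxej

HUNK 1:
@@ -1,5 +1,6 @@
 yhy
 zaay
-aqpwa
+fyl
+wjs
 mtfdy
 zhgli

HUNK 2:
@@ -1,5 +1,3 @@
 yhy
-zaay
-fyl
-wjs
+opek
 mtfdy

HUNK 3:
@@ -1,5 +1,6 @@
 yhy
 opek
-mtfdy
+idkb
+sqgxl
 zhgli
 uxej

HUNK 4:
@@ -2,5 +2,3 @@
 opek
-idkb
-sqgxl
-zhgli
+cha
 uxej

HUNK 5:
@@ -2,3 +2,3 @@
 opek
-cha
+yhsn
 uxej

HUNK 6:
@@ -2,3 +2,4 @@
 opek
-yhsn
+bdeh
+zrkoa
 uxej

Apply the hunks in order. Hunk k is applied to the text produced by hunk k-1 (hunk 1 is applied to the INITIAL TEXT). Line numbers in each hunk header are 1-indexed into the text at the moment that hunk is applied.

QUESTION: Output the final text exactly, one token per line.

Hunk 1: at line 1 remove [aqpwa] add [fyl,wjs] -> 7 lines: yhy zaay fyl wjs mtfdy zhgli uxej
Hunk 2: at line 1 remove [zaay,fyl,wjs] add [opek] -> 5 lines: yhy opek mtfdy zhgli uxej
Hunk 3: at line 1 remove [mtfdy] add [idkb,sqgxl] -> 6 lines: yhy opek idkb sqgxl zhgli uxej
Hunk 4: at line 2 remove [idkb,sqgxl,zhgli] add [cha] -> 4 lines: yhy opek cha uxej
Hunk 5: at line 2 remove [cha] add [yhsn] -> 4 lines: yhy opek yhsn uxej
Hunk 6: at line 2 remove [yhsn] add [bdeh,zrkoa] -> 5 lines: yhy opek bdeh zrkoa uxej

Answer: yhy
opek
bdeh
zrkoa
uxej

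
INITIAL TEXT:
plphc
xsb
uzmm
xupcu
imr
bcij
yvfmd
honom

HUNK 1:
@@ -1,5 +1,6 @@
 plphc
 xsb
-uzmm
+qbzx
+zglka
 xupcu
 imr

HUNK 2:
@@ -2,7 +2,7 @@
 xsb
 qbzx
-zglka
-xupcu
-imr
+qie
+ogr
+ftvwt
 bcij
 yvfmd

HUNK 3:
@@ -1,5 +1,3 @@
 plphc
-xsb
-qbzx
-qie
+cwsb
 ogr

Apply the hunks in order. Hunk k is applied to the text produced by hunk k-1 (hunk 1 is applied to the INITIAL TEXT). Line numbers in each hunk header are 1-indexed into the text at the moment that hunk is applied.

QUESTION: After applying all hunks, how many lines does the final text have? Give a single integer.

Hunk 1: at line 1 remove [uzmm] add [qbzx,zglka] -> 9 lines: plphc xsb qbzx zglka xupcu imr bcij yvfmd honom
Hunk 2: at line 2 remove [zglka,xupcu,imr] add [qie,ogr,ftvwt] -> 9 lines: plphc xsb qbzx qie ogr ftvwt bcij yvfmd honom
Hunk 3: at line 1 remove [xsb,qbzx,qie] add [cwsb] -> 7 lines: plphc cwsb ogr ftvwt bcij yvfmd honom
Final line count: 7

Answer: 7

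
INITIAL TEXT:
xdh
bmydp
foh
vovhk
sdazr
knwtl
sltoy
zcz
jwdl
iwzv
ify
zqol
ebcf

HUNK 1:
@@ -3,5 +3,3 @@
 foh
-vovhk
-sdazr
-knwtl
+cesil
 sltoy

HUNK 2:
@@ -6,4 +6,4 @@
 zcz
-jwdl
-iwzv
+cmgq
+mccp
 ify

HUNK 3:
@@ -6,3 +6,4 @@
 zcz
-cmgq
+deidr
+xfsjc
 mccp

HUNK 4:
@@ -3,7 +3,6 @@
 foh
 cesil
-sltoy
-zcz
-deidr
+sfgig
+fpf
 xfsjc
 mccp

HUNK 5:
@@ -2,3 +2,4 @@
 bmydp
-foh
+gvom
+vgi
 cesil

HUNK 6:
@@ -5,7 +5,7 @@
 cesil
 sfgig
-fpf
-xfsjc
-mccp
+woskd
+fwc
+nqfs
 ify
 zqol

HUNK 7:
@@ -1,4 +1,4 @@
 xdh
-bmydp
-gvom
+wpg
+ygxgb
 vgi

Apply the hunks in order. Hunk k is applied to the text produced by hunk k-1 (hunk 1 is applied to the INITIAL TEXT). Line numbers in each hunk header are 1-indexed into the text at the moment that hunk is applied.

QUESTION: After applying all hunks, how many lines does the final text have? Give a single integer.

Answer: 12

Derivation:
Hunk 1: at line 3 remove [vovhk,sdazr,knwtl] add [cesil] -> 11 lines: xdh bmydp foh cesil sltoy zcz jwdl iwzv ify zqol ebcf
Hunk 2: at line 6 remove [jwdl,iwzv] add [cmgq,mccp] -> 11 lines: xdh bmydp foh cesil sltoy zcz cmgq mccp ify zqol ebcf
Hunk 3: at line 6 remove [cmgq] add [deidr,xfsjc] -> 12 lines: xdh bmydp foh cesil sltoy zcz deidr xfsjc mccp ify zqol ebcf
Hunk 4: at line 3 remove [sltoy,zcz,deidr] add [sfgig,fpf] -> 11 lines: xdh bmydp foh cesil sfgig fpf xfsjc mccp ify zqol ebcf
Hunk 5: at line 2 remove [foh] add [gvom,vgi] -> 12 lines: xdh bmydp gvom vgi cesil sfgig fpf xfsjc mccp ify zqol ebcf
Hunk 6: at line 5 remove [fpf,xfsjc,mccp] add [woskd,fwc,nqfs] -> 12 lines: xdh bmydp gvom vgi cesil sfgig woskd fwc nqfs ify zqol ebcf
Hunk 7: at line 1 remove [bmydp,gvom] add [wpg,ygxgb] -> 12 lines: xdh wpg ygxgb vgi cesil sfgig woskd fwc nqfs ify zqol ebcf
Final line count: 12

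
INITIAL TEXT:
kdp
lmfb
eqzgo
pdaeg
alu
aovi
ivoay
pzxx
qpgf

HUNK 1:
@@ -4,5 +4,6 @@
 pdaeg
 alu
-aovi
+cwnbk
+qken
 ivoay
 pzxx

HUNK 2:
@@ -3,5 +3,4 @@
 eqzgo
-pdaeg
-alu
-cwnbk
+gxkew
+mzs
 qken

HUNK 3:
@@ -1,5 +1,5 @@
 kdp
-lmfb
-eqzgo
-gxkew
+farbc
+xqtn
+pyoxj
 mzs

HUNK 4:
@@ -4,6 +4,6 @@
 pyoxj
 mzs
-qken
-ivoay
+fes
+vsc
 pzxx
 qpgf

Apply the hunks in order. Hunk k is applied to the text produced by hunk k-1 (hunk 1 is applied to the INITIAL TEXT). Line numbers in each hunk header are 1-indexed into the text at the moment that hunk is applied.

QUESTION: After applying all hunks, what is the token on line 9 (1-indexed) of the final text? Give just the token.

Answer: qpgf

Derivation:
Hunk 1: at line 4 remove [aovi] add [cwnbk,qken] -> 10 lines: kdp lmfb eqzgo pdaeg alu cwnbk qken ivoay pzxx qpgf
Hunk 2: at line 3 remove [pdaeg,alu,cwnbk] add [gxkew,mzs] -> 9 lines: kdp lmfb eqzgo gxkew mzs qken ivoay pzxx qpgf
Hunk 3: at line 1 remove [lmfb,eqzgo,gxkew] add [farbc,xqtn,pyoxj] -> 9 lines: kdp farbc xqtn pyoxj mzs qken ivoay pzxx qpgf
Hunk 4: at line 4 remove [qken,ivoay] add [fes,vsc] -> 9 lines: kdp farbc xqtn pyoxj mzs fes vsc pzxx qpgf
Final line 9: qpgf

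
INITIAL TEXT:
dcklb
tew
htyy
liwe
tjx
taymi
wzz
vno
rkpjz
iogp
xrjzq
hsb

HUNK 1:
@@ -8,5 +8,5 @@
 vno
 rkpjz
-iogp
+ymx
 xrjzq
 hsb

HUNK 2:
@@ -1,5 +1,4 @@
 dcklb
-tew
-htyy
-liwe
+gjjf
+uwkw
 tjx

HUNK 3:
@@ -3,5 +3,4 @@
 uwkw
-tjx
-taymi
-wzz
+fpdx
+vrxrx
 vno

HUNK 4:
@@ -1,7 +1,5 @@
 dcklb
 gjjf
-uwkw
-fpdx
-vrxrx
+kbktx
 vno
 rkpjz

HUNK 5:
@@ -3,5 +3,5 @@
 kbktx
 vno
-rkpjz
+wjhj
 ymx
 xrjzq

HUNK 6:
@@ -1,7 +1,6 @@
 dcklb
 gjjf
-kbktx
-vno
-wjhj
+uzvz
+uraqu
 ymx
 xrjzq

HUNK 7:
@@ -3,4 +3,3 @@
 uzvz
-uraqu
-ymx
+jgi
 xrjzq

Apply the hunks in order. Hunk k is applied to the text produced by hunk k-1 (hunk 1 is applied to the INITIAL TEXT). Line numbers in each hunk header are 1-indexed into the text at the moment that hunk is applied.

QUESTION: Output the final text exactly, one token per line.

Hunk 1: at line 8 remove [iogp] add [ymx] -> 12 lines: dcklb tew htyy liwe tjx taymi wzz vno rkpjz ymx xrjzq hsb
Hunk 2: at line 1 remove [tew,htyy,liwe] add [gjjf,uwkw] -> 11 lines: dcklb gjjf uwkw tjx taymi wzz vno rkpjz ymx xrjzq hsb
Hunk 3: at line 3 remove [tjx,taymi,wzz] add [fpdx,vrxrx] -> 10 lines: dcklb gjjf uwkw fpdx vrxrx vno rkpjz ymx xrjzq hsb
Hunk 4: at line 1 remove [uwkw,fpdx,vrxrx] add [kbktx] -> 8 lines: dcklb gjjf kbktx vno rkpjz ymx xrjzq hsb
Hunk 5: at line 3 remove [rkpjz] add [wjhj] -> 8 lines: dcklb gjjf kbktx vno wjhj ymx xrjzq hsb
Hunk 6: at line 1 remove [kbktx,vno,wjhj] add [uzvz,uraqu] -> 7 lines: dcklb gjjf uzvz uraqu ymx xrjzq hsb
Hunk 7: at line 3 remove [uraqu,ymx] add [jgi] -> 6 lines: dcklb gjjf uzvz jgi xrjzq hsb

Answer: dcklb
gjjf
uzvz
jgi
xrjzq
hsb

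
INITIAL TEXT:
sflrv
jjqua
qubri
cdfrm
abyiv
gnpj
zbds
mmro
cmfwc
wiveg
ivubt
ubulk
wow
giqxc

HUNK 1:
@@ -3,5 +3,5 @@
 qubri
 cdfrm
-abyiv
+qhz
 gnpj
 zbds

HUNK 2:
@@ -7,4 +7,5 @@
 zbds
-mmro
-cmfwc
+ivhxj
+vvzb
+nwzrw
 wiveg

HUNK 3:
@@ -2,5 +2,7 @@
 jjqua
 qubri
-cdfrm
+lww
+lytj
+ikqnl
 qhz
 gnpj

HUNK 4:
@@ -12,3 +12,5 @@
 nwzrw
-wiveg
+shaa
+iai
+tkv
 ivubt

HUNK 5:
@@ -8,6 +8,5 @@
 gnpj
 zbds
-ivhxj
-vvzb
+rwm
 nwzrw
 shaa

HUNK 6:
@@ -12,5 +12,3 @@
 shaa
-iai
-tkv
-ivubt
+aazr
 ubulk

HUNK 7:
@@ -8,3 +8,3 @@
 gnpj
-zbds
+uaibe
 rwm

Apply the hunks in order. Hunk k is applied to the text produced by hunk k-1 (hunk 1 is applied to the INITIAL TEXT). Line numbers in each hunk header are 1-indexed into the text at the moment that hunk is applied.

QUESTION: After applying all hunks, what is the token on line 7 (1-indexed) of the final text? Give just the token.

Hunk 1: at line 3 remove [abyiv] add [qhz] -> 14 lines: sflrv jjqua qubri cdfrm qhz gnpj zbds mmro cmfwc wiveg ivubt ubulk wow giqxc
Hunk 2: at line 7 remove [mmro,cmfwc] add [ivhxj,vvzb,nwzrw] -> 15 lines: sflrv jjqua qubri cdfrm qhz gnpj zbds ivhxj vvzb nwzrw wiveg ivubt ubulk wow giqxc
Hunk 3: at line 2 remove [cdfrm] add [lww,lytj,ikqnl] -> 17 lines: sflrv jjqua qubri lww lytj ikqnl qhz gnpj zbds ivhxj vvzb nwzrw wiveg ivubt ubulk wow giqxc
Hunk 4: at line 12 remove [wiveg] add [shaa,iai,tkv] -> 19 lines: sflrv jjqua qubri lww lytj ikqnl qhz gnpj zbds ivhxj vvzb nwzrw shaa iai tkv ivubt ubulk wow giqxc
Hunk 5: at line 8 remove [ivhxj,vvzb] add [rwm] -> 18 lines: sflrv jjqua qubri lww lytj ikqnl qhz gnpj zbds rwm nwzrw shaa iai tkv ivubt ubulk wow giqxc
Hunk 6: at line 12 remove [iai,tkv,ivubt] add [aazr] -> 16 lines: sflrv jjqua qubri lww lytj ikqnl qhz gnpj zbds rwm nwzrw shaa aazr ubulk wow giqxc
Hunk 7: at line 8 remove [zbds] add [uaibe] -> 16 lines: sflrv jjqua qubri lww lytj ikqnl qhz gnpj uaibe rwm nwzrw shaa aazr ubulk wow giqxc
Final line 7: qhz

Answer: qhz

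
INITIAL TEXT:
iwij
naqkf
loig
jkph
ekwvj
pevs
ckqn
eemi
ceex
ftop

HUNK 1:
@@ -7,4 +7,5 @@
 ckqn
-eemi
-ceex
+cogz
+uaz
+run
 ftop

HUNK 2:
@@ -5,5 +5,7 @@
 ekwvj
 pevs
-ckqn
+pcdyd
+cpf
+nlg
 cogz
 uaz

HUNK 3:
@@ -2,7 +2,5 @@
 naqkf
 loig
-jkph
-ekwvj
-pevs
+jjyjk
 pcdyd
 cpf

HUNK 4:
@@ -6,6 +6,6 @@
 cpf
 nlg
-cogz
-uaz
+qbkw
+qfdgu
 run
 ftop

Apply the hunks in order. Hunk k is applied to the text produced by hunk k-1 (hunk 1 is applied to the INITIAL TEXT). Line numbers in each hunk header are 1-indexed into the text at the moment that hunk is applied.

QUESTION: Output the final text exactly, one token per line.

Hunk 1: at line 7 remove [eemi,ceex] add [cogz,uaz,run] -> 11 lines: iwij naqkf loig jkph ekwvj pevs ckqn cogz uaz run ftop
Hunk 2: at line 5 remove [ckqn] add [pcdyd,cpf,nlg] -> 13 lines: iwij naqkf loig jkph ekwvj pevs pcdyd cpf nlg cogz uaz run ftop
Hunk 3: at line 2 remove [jkph,ekwvj,pevs] add [jjyjk] -> 11 lines: iwij naqkf loig jjyjk pcdyd cpf nlg cogz uaz run ftop
Hunk 4: at line 6 remove [cogz,uaz] add [qbkw,qfdgu] -> 11 lines: iwij naqkf loig jjyjk pcdyd cpf nlg qbkw qfdgu run ftop

Answer: iwij
naqkf
loig
jjyjk
pcdyd
cpf
nlg
qbkw
qfdgu
run
ftop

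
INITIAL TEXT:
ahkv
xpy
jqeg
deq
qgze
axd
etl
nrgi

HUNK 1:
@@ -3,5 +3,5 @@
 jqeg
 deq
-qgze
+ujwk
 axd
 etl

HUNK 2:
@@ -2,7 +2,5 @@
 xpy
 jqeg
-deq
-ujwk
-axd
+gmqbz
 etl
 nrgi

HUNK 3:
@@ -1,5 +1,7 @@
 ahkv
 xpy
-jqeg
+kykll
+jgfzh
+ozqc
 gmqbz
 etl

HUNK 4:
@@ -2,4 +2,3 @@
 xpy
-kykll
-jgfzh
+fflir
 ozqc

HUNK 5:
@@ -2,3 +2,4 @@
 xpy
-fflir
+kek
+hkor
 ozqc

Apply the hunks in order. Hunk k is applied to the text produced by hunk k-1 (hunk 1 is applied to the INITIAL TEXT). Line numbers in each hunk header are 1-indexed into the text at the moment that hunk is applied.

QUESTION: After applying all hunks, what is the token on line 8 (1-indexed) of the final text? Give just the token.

Answer: nrgi

Derivation:
Hunk 1: at line 3 remove [qgze] add [ujwk] -> 8 lines: ahkv xpy jqeg deq ujwk axd etl nrgi
Hunk 2: at line 2 remove [deq,ujwk,axd] add [gmqbz] -> 6 lines: ahkv xpy jqeg gmqbz etl nrgi
Hunk 3: at line 1 remove [jqeg] add [kykll,jgfzh,ozqc] -> 8 lines: ahkv xpy kykll jgfzh ozqc gmqbz etl nrgi
Hunk 4: at line 2 remove [kykll,jgfzh] add [fflir] -> 7 lines: ahkv xpy fflir ozqc gmqbz etl nrgi
Hunk 5: at line 2 remove [fflir] add [kek,hkor] -> 8 lines: ahkv xpy kek hkor ozqc gmqbz etl nrgi
Final line 8: nrgi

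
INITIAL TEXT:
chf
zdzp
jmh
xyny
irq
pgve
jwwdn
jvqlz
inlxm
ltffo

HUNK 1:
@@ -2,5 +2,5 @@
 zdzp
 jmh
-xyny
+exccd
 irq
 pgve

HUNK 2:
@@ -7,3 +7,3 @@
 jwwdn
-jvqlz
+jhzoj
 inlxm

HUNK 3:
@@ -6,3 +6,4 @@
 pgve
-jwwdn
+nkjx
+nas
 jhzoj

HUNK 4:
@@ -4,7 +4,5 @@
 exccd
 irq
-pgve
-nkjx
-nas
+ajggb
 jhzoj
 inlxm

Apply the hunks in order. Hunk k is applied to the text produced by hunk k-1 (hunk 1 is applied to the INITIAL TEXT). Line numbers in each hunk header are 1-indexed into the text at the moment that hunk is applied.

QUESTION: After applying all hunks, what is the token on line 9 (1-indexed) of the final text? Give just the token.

Answer: ltffo

Derivation:
Hunk 1: at line 2 remove [xyny] add [exccd] -> 10 lines: chf zdzp jmh exccd irq pgve jwwdn jvqlz inlxm ltffo
Hunk 2: at line 7 remove [jvqlz] add [jhzoj] -> 10 lines: chf zdzp jmh exccd irq pgve jwwdn jhzoj inlxm ltffo
Hunk 3: at line 6 remove [jwwdn] add [nkjx,nas] -> 11 lines: chf zdzp jmh exccd irq pgve nkjx nas jhzoj inlxm ltffo
Hunk 4: at line 4 remove [pgve,nkjx,nas] add [ajggb] -> 9 lines: chf zdzp jmh exccd irq ajggb jhzoj inlxm ltffo
Final line 9: ltffo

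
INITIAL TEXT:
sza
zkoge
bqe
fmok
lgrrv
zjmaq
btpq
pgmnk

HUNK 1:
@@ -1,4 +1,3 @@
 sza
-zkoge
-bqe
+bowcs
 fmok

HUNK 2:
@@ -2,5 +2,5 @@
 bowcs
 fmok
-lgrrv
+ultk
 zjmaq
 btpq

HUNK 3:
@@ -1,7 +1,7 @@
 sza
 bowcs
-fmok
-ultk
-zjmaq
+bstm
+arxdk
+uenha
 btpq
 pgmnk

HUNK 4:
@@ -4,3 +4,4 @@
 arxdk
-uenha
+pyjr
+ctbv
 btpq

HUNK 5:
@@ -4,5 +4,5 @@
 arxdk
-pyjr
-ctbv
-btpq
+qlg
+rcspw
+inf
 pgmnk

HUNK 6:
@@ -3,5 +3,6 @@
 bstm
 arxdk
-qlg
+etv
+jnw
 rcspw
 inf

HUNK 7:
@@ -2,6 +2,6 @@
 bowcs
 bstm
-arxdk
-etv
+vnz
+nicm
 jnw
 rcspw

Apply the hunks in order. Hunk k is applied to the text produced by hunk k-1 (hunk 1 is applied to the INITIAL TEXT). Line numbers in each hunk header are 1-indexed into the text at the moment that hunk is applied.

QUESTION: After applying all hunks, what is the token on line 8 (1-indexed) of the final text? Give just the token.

Answer: inf

Derivation:
Hunk 1: at line 1 remove [zkoge,bqe] add [bowcs] -> 7 lines: sza bowcs fmok lgrrv zjmaq btpq pgmnk
Hunk 2: at line 2 remove [lgrrv] add [ultk] -> 7 lines: sza bowcs fmok ultk zjmaq btpq pgmnk
Hunk 3: at line 1 remove [fmok,ultk,zjmaq] add [bstm,arxdk,uenha] -> 7 lines: sza bowcs bstm arxdk uenha btpq pgmnk
Hunk 4: at line 4 remove [uenha] add [pyjr,ctbv] -> 8 lines: sza bowcs bstm arxdk pyjr ctbv btpq pgmnk
Hunk 5: at line 4 remove [pyjr,ctbv,btpq] add [qlg,rcspw,inf] -> 8 lines: sza bowcs bstm arxdk qlg rcspw inf pgmnk
Hunk 6: at line 3 remove [qlg] add [etv,jnw] -> 9 lines: sza bowcs bstm arxdk etv jnw rcspw inf pgmnk
Hunk 7: at line 2 remove [arxdk,etv] add [vnz,nicm] -> 9 lines: sza bowcs bstm vnz nicm jnw rcspw inf pgmnk
Final line 8: inf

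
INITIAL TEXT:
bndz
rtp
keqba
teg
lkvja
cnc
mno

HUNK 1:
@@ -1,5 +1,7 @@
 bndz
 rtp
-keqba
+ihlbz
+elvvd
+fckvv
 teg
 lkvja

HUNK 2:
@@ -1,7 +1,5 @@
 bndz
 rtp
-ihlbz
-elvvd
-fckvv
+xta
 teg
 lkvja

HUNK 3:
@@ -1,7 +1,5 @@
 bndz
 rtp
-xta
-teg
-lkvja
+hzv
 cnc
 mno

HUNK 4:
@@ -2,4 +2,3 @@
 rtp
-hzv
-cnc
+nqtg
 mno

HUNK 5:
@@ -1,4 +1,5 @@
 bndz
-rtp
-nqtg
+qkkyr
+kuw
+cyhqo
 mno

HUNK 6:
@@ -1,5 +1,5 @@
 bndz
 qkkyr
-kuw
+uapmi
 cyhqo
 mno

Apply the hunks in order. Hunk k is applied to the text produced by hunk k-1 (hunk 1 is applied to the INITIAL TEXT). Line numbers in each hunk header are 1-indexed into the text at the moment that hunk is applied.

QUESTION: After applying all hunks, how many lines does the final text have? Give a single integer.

Answer: 5

Derivation:
Hunk 1: at line 1 remove [keqba] add [ihlbz,elvvd,fckvv] -> 9 lines: bndz rtp ihlbz elvvd fckvv teg lkvja cnc mno
Hunk 2: at line 1 remove [ihlbz,elvvd,fckvv] add [xta] -> 7 lines: bndz rtp xta teg lkvja cnc mno
Hunk 3: at line 1 remove [xta,teg,lkvja] add [hzv] -> 5 lines: bndz rtp hzv cnc mno
Hunk 4: at line 2 remove [hzv,cnc] add [nqtg] -> 4 lines: bndz rtp nqtg mno
Hunk 5: at line 1 remove [rtp,nqtg] add [qkkyr,kuw,cyhqo] -> 5 lines: bndz qkkyr kuw cyhqo mno
Hunk 6: at line 1 remove [kuw] add [uapmi] -> 5 lines: bndz qkkyr uapmi cyhqo mno
Final line count: 5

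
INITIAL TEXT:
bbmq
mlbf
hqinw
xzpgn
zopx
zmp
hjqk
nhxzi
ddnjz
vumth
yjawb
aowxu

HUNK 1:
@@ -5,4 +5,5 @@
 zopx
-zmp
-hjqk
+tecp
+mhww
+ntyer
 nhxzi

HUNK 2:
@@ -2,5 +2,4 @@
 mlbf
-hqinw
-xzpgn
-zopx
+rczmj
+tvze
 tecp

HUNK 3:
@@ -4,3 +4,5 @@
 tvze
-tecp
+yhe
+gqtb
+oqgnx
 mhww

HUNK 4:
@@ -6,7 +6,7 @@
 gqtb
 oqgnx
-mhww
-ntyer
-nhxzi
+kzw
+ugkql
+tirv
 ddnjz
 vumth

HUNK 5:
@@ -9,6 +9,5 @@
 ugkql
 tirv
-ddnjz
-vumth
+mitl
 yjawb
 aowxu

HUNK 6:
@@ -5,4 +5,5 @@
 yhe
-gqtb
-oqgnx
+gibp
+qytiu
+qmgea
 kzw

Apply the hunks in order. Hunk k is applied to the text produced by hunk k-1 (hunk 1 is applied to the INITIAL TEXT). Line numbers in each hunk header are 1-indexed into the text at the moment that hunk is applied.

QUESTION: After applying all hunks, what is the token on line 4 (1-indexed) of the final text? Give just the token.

Answer: tvze

Derivation:
Hunk 1: at line 5 remove [zmp,hjqk] add [tecp,mhww,ntyer] -> 13 lines: bbmq mlbf hqinw xzpgn zopx tecp mhww ntyer nhxzi ddnjz vumth yjawb aowxu
Hunk 2: at line 2 remove [hqinw,xzpgn,zopx] add [rczmj,tvze] -> 12 lines: bbmq mlbf rczmj tvze tecp mhww ntyer nhxzi ddnjz vumth yjawb aowxu
Hunk 3: at line 4 remove [tecp] add [yhe,gqtb,oqgnx] -> 14 lines: bbmq mlbf rczmj tvze yhe gqtb oqgnx mhww ntyer nhxzi ddnjz vumth yjawb aowxu
Hunk 4: at line 6 remove [mhww,ntyer,nhxzi] add [kzw,ugkql,tirv] -> 14 lines: bbmq mlbf rczmj tvze yhe gqtb oqgnx kzw ugkql tirv ddnjz vumth yjawb aowxu
Hunk 5: at line 9 remove [ddnjz,vumth] add [mitl] -> 13 lines: bbmq mlbf rczmj tvze yhe gqtb oqgnx kzw ugkql tirv mitl yjawb aowxu
Hunk 6: at line 5 remove [gqtb,oqgnx] add [gibp,qytiu,qmgea] -> 14 lines: bbmq mlbf rczmj tvze yhe gibp qytiu qmgea kzw ugkql tirv mitl yjawb aowxu
Final line 4: tvze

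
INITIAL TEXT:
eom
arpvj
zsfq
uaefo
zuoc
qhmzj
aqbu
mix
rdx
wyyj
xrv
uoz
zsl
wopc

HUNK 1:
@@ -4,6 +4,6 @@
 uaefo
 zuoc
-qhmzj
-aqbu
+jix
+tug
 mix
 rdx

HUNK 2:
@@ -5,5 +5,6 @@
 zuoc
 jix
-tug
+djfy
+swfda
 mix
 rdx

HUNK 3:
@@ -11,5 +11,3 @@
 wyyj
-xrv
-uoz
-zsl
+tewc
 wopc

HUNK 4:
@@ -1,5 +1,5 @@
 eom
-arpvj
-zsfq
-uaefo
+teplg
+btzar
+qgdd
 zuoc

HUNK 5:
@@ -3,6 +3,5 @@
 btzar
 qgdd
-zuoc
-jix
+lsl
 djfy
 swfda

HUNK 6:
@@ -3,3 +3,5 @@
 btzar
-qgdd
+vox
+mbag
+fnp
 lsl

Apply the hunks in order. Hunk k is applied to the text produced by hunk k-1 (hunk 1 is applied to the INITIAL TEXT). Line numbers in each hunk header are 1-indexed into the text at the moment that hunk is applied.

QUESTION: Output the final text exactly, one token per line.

Hunk 1: at line 4 remove [qhmzj,aqbu] add [jix,tug] -> 14 lines: eom arpvj zsfq uaefo zuoc jix tug mix rdx wyyj xrv uoz zsl wopc
Hunk 2: at line 5 remove [tug] add [djfy,swfda] -> 15 lines: eom arpvj zsfq uaefo zuoc jix djfy swfda mix rdx wyyj xrv uoz zsl wopc
Hunk 3: at line 11 remove [xrv,uoz,zsl] add [tewc] -> 13 lines: eom arpvj zsfq uaefo zuoc jix djfy swfda mix rdx wyyj tewc wopc
Hunk 4: at line 1 remove [arpvj,zsfq,uaefo] add [teplg,btzar,qgdd] -> 13 lines: eom teplg btzar qgdd zuoc jix djfy swfda mix rdx wyyj tewc wopc
Hunk 5: at line 3 remove [zuoc,jix] add [lsl] -> 12 lines: eom teplg btzar qgdd lsl djfy swfda mix rdx wyyj tewc wopc
Hunk 6: at line 3 remove [qgdd] add [vox,mbag,fnp] -> 14 lines: eom teplg btzar vox mbag fnp lsl djfy swfda mix rdx wyyj tewc wopc

Answer: eom
teplg
btzar
vox
mbag
fnp
lsl
djfy
swfda
mix
rdx
wyyj
tewc
wopc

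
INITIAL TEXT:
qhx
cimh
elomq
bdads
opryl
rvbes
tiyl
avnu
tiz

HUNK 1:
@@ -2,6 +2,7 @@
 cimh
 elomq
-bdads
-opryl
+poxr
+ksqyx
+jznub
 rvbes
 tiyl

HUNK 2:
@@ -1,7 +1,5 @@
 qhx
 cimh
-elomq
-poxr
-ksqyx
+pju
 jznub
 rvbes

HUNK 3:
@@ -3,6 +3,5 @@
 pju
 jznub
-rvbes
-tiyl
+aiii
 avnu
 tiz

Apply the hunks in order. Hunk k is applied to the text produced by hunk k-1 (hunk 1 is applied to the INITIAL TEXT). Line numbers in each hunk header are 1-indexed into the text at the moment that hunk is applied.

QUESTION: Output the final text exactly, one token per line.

Answer: qhx
cimh
pju
jznub
aiii
avnu
tiz

Derivation:
Hunk 1: at line 2 remove [bdads,opryl] add [poxr,ksqyx,jznub] -> 10 lines: qhx cimh elomq poxr ksqyx jznub rvbes tiyl avnu tiz
Hunk 2: at line 1 remove [elomq,poxr,ksqyx] add [pju] -> 8 lines: qhx cimh pju jznub rvbes tiyl avnu tiz
Hunk 3: at line 3 remove [rvbes,tiyl] add [aiii] -> 7 lines: qhx cimh pju jznub aiii avnu tiz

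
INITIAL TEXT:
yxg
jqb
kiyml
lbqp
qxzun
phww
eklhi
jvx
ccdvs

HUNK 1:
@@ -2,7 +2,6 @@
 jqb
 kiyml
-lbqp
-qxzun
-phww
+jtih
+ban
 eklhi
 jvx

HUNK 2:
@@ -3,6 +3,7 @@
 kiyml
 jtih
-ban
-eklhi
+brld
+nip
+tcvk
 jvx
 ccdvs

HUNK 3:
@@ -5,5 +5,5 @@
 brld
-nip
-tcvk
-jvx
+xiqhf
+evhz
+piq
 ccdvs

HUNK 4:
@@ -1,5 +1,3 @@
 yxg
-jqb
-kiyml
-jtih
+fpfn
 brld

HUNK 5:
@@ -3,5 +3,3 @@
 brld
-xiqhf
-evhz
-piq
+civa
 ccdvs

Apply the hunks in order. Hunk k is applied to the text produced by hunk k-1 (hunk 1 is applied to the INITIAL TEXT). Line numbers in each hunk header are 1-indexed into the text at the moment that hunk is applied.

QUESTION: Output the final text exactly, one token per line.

Answer: yxg
fpfn
brld
civa
ccdvs

Derivation:
Hunk 1: at line 2 remove [lbqp,qxzun,phww] add [jtih,ban] -> 8 lines: yxg jqb kiyml jtih ban eklhi jvx ccdvs
Hunk 2: at line 3 remove [ban,eklhi] add [brld,nip,tcvk] -> 9 lines: yxg jqb kiyml jtih brld nip tcvk jvx ccdvs
Hunk 3: at line 5 remove [nip,tcvk,jvx] add [xiqhf,evhz,piq] -> 9 lines: yxg jqb kiyml jtih brld xiqhf evhz piq ccdvs
Hunk 4: at line 1 remove [jqb,kiyml,jtih] add [fpfn] -> 7 lines: yxg fpfn brld xiqhf evhz piq ccdvs
Hunk 5: at line 3 remove [xiqhf,evhz,piq] add [civa] -> 5 lines: yxg fpfn brld civa ccdvs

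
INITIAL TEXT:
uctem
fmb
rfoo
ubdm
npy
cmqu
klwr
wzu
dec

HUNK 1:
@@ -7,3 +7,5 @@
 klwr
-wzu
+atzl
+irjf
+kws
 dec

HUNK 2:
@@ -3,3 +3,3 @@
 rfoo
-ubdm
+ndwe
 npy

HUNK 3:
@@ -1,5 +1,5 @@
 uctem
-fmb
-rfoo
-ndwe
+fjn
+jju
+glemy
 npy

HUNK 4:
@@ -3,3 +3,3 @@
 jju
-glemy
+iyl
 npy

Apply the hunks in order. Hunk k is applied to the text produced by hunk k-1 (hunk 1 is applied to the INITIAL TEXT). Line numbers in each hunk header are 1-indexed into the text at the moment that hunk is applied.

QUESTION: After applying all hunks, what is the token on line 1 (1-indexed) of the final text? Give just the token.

Hunk 1: at line 7 remove [wzu] add [atzl,irjf,kws] -> 11 lines: uctem fmb rfoo ubdm npy cmqu klwr atzl irjf kws dec
Hunk 2: at line 3 remove [ubdm] add [ndwe] -> 11 lines: uctem fmb rfoo ndwe npy cmqu klwr atzl irjf kws dec
Hunk 3: at line 1 remove [fmb,rfoo,ndwe] add [fjn,jju,glemy] -> 11 lines: uctem fjn jju glemy npy cmqu klwr atzl irjf kws dec
Hunk 4: at line 3 remove [glemy] add [iyl] -> 11 lines: uctem fjn jju iyl npy cmqu klwr atzl irjf kws dec
Final line 1: uctem

Answer: uctem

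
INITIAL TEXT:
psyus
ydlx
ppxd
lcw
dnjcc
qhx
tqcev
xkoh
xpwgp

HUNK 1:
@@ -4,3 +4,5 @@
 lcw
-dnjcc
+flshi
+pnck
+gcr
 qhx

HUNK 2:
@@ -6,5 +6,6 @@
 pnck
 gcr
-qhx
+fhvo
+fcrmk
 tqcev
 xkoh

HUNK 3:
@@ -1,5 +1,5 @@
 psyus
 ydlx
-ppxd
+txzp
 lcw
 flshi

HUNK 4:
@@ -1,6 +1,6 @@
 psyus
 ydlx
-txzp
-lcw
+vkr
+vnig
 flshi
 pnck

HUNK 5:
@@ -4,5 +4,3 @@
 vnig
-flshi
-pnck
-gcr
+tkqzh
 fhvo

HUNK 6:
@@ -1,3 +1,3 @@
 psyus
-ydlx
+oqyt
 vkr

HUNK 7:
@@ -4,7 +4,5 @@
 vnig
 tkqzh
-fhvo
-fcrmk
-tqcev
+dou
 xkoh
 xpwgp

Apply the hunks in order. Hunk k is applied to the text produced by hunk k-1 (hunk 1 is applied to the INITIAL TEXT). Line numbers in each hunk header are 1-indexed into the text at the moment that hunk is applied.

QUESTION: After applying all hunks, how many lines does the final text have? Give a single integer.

Hunk 1: at line 4 remove [dnjcc] add [flshi,pnck,gcr] -> 11 lines: psyus ydlx ppxd lcw flshi pnck gcr qhx tqcev xkoh xpwgp
Hunk 2: at line 6 remove [qhx] add [fhvo,fcrmk] -> 12 lines: psyus ydlx ppxd lcw flshi pnck gcr fhvo fcrmk tqcev xkoh xpwgp
Hunk 3: at line 1 remove [ppxd] add [txzp] -> 12 lines: psyus ydlx txzp lcw flshi pnck gcr fhvo fcrmk tqcev xkoh xpwgp
Hunk 4: at line 1 remove [txzp,lcw] add [vkr,vnig] -> 12 lines: psyus ydlx vkr vnig flshi pnck gcr fhvo fcrmk tqcev xkoh xpwgp
Hunk 5: at line 4 remove [flshi,pnck,gcr] add [tkqzh] -> 10 lines: psyus ydlx vkr vnig tkqzh fhvo fcrmk tqcev xkoh xpwgp
Hunk 6: at line 1 remove [ydlx] add [oqyt] -> 10 lines: psyus oqyt vkr vnig tkqzh fhvo fcrmk tqcev xkoh xpwgp
Hunk 7: at line 4 remove [fhvo,fcrmk,tqcev] add [dou] -> 8 lines: psyus oqyt vkr vnig tkqzh dou xkoh xpwgp
Final line count: 8

Answer: 8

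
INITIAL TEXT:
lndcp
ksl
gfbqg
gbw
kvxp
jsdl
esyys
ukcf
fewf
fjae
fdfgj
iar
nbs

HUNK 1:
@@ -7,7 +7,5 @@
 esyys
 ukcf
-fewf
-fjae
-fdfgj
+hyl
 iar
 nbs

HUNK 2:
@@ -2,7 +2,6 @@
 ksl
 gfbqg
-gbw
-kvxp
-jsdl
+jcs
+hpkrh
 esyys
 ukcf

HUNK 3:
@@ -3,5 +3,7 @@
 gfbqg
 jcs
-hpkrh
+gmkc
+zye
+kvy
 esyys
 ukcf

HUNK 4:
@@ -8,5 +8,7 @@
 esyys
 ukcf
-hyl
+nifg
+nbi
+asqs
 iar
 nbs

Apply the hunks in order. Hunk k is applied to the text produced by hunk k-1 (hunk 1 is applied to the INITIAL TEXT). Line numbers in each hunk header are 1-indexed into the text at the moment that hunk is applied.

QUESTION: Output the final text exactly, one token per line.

Hunk 1: at line 7 remove [fewf,fjae,fdfgj] add [hyl] -> 11 lines: lndcp ksl gfbqg gbw kvxp jsdl esyys ukcf hyl iar nbs
Hunk 2: at line 2 remove [gbw,kvxp,jsdl] add [jcs,hpkrh] -> 10 lines: lndcp ksl gfbqg jcs hpkrh esyys ukcf hyl iar nbs
Hunk 3: at line 3 remove [hpkrh] add [gmkc,zye,kvy] -> 12 lines: lndcp ksl gfbqg jcs gmkc zye kvy esyys ukcf hyl iar nbs
Hunk 4: at line 8 remove [hyl] add [nifg,nbi,asqs] -> 14 lines: lndcp ksl gfbqg jcs gmkc zye kvy esyys ukcf nifg nbi asqs iar nbs

Answer: lndcp
ksl
gfbqg
jcs
gmkc
zye
kvy
esyys
ukcf
nifg
nbi
asqs
iar
nbs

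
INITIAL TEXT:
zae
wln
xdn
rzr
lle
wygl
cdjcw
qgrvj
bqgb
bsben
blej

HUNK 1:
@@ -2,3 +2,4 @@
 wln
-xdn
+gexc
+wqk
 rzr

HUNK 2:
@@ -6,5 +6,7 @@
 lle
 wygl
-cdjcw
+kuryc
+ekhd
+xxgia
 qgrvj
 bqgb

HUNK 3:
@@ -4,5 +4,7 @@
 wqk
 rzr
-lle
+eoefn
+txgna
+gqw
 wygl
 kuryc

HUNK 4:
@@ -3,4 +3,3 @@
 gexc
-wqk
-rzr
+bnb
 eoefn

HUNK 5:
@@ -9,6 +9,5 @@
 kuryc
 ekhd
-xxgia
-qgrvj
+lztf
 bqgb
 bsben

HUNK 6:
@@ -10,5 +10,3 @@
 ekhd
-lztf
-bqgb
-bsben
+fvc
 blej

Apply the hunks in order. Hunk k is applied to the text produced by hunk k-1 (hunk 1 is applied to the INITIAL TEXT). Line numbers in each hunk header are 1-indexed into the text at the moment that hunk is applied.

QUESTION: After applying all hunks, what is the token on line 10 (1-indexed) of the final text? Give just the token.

Hunk 1: at line 2 remove [xdn] add [gexc,wqk] -> 12 lines: zae wln gexc wqk rzr lle wygl cdjcw qgrvj bqgb bsben blej
Hunk 2: at line 6 remove [cdjcw] add [kuryc,ekhd,xxgia] -> 14 lines: zae wln gexc wqk rzr lle wygl kuryc ekhd xxgia qgrvj bqgb bsben blej
Hunk 3: at line 4 remove [lle] add [eoefn,txgna,gqw] -> 16 lines: zae wln gexc wqk rzr eoefn txgna gqw wygl kuryc ekhd xxgia qgrvj bqgb bsben blej
Hunk 4: at line 3 remove [wqk,rzr] add [bnb] -> 15 lines: zae wln gexc bnb eoefn txgna gqw wygl kuryc ekhd xxgia qgrvj bqgb bsben blej
Hunk 5: at line 9 remove [xxgia,qgrvj] add [lztf] -> 14 lines: zae wln gexc bnb eoefn txgna gqw wygl kuryc ekhd lztf bqgb bsben blej
Hunk 6: at line 10 remove [lztf,bqgb,bsben] add [fvc] -> 12 lines: zae wln gexc bnb eoefn txgna gqw wygl kuryc ekhd fvc blej
Final line 10: ekhd

Answer: ekhd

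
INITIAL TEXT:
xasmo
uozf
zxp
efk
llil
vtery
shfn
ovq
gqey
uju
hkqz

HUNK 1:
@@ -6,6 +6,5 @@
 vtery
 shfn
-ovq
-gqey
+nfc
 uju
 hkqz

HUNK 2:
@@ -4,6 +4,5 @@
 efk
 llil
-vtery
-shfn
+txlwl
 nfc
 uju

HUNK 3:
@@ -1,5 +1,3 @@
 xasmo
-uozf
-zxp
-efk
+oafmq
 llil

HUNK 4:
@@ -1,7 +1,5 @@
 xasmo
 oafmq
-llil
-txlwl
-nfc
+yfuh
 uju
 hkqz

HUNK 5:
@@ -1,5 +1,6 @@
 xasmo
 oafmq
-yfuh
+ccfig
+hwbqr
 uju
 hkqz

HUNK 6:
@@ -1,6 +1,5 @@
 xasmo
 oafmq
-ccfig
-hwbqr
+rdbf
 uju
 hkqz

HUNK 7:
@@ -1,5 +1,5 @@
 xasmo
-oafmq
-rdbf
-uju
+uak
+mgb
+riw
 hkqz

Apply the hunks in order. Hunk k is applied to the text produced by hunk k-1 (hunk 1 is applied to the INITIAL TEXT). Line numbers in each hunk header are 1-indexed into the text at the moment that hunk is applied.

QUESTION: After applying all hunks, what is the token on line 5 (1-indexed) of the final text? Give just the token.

Hunk 1: at line 6 remove [ovq,gqey] add [nfc] -> 10 lines: xasmo uozf zxp efk llil vtery shfn nfc uju hkqz
Hunk 2: at line 4 remove [vtery,shfn] add [txlwl] -> 9 lines: xasmo uozf zxp efk llil txlwl nfc uju hkqz
Hunk 3: at line 1 remove [uozf,zxp,efk] add [oafmq] -> 7 lines: xasmo oafmq llil txlwl nfc uju hkqz
Hunk 4: at line 1 remove [llil,txlwl,nfc] add [yfuh] -> 5 lines: xasmo oafmq yfuh uju hkqz
Hunk 5: at line 1 remove [yfuh] add [ccfig,hwbqr] -> 6 lines: xasmo oafmq ccfig hwbqr uju hkqz
Hunk 6: at line 1 remove [ccfig,hwbqr] add [rdbf] -> 5 lines: xasmo oafmq rdbf uju hkqz
Hunk 7: at line 1 remove [oafmq,rdbf,uju] add [uak,mgb,riw] -> 5 lines: xasmo uak mgb riw hkqz
Final line 5: hkqz

Answer: hkqz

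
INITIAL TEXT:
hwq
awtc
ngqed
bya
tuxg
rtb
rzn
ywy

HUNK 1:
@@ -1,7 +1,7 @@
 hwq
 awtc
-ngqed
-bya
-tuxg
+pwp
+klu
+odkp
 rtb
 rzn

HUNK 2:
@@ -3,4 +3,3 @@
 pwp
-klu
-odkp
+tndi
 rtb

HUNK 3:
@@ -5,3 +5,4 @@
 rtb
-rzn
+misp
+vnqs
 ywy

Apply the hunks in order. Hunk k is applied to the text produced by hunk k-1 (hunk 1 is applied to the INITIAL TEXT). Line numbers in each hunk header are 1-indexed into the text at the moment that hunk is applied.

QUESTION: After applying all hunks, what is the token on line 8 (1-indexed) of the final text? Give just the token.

Answer: ywy

Derivation:
Hunk 1: at line 1 remove [ngqed,bya,tuxg] add [pwp,klu,odkp] -> 8 lines: hwq awtc pwp klu odkp rtb rzn ywy
Hunk 2: at line 3 remove [klu,odkp] add [tndi] -> 7 lines: hwq awtc pwp tndi rtb rzn ywy
Hunk 3: at line 5 remove [rzn] add [misp,vnqs] -> 8 lines: hwq awtc pwp tndi rtb misp vnqs ywy
Final line 8: ywy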